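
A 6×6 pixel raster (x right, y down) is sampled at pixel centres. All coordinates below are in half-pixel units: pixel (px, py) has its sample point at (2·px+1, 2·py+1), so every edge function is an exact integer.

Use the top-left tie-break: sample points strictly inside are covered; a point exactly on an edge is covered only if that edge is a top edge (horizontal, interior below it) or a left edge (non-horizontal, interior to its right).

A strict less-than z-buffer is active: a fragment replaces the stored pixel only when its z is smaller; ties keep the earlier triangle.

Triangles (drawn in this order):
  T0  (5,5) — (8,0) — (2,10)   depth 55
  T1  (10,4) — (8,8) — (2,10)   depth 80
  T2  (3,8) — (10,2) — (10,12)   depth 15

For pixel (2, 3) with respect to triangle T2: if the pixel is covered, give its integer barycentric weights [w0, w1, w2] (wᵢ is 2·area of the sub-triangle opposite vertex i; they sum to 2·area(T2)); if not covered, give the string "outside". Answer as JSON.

T0:
  degenerate (2·area = 0) — covers nothing
T1:
  2·area = 20
  edge (10, 4)→(8, 8): d=(-2,4) right/bottom  bias=-1
  edge (8, 8)→(2, 10): d=(-6,2) right/bottom  bias=-1
  edge (2, 10)→(10, 4): d=(8,-6) top-left  bias=+0
    (4,2)@(9, 5): e=[2,16,2] → █
    (5,2)@(11, 5): e=[-6,12,14] → ·
    (3,3)@(7, 7): e=[6,8,6] → █
    (4,3)@(9, 7): e=[-2,4,18] → ·
    (5,3)@(11, 7): e=[-10,0,30] → ·  [on edge]
    (2,4)@(5, 9): e=[10,0,10] → ·  [on edge]
    (3,4)@(7, 9): e=[2,-4,22] → ·
  covered (2 px):
    · · · · · ·
    · · · · · ·
    · · · · █ ·
    · · · █ · ·
    · · · · · ·
    · · · · · ·
T2:
  2·area = 70
  edge (3, 8)→(10, 2): d=(7,-6) top-left  bias=+0
  edge (10, 2)→(10, 12): d=(0,10) right/bottom  bias=-1
  edge (10, 12)→(3, 8): d=(-7,-4) top-left  bias=+0
    (4,1)@(9, 3): e=[1,10,59] → █
    (5,1)@(11, 3): e=[13,-10,67] → ·
    (3,2)@(7, 5): e=[3,30,37] → █
    (5,2)@(11, 5): e=[27,-10,53] → ·
    (2,3)@(5, 7): e=[5,50,15] → █
    (5,3)@(11, 7): e=[41,-10,39] → ·
    (2,4)@(5, 9): e=[19,50,1] → █
    (5,4)@(11, 9): e=[55,-10,25] → ·
    (2,5)@(5, 11): e=[33,50,-13] → ·
    (3,5)@(7, 11): e=[45,30,-5] → ·
    (4,5)@(9, 11): e=[57,10,3] → █
    (5,5)@(11, 11): e=[69,-10,11] → ·
  covered (10 px):
    · · · · · ·
    · · · · █ ·
    · · · █ █ ·
    · · █ █ █ ·
    · · █ █ █ ·
    · · · · █ ·

Answer: [50,15,5]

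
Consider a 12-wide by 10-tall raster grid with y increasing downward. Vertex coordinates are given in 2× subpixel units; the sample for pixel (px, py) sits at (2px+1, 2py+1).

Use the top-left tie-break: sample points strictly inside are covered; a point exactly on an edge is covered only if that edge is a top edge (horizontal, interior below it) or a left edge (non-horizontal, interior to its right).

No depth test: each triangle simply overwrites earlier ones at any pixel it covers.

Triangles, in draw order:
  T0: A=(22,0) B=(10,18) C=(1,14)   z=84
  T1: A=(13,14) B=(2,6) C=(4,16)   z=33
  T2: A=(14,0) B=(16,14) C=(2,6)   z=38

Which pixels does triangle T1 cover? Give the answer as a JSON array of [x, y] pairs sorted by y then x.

T0:
  2·area = 210
  edge (22, 0)→(10, 18): d=(-12,18) right/bottom  bias=-1
  edge (10, 18)→(1, 14): d=(-9,-4) top-left  bias=+0
  edge (1, 14)→(22, 0): d=(21,-14) top-left  bias=+0
    (10,0)@(21, 1): e=[6,197,7] → #
    (11,0)@(23, 1): e=[-30,205,35] → ·
    (9,1)@(19, 3): e=[18,171,21] → #
    (10,1)@(21, 3): e=[-18,179,49] → ·
    (7,2)@(15, 5): e=[66,137,7] → #
    (8,2)@(17, 5): e=[30,145,35] → #
    (9,2)@(19, 5): e=[-6,153,63] → ·
    (6,3)@(13, 7): e=[78,111,21] → #
    (9,3)@(19, 7): e=[-30,135,105] → ·
    (4,4)@(9, 9): e=[126,77,7] → #
    (5,4)@(11, 9): e=[90,85,35] → #
    (8,4)@(17, 9): e=[-18,109,119] → ·
  covered (26 px):
    · · · · · · · · · · # ·
    · · · · · · · · · # · ·
    · · · · · · · # # · · ·
    · · · · · · # # # · · ·
    · · · · # # # # · · · ·
    · · · # # # # · · · · ·
    · # # # # # # · · · · ·
    · · # # # # · · · · · ·
    · · · · # · · · · · · ·
    · · · · · · · · · · · ·
T1:
  2·area = 94  (B↔C swapped to make it positive)
  edge (13, 14)→(4, 16): d=(-9,2) right/bottom  bias=-1
  edge (4, 16)→(2, 6): d=(-2,-10) top-left  bias=+0
  edge (2, 6)→(13, 14): d=(11,8) right/bottom  bias=-1
    (0,0)@(1, 1): e=[141,0,-47] → ·  [on edge]
    (1,3)@(3, 7): e=[83,8,3] → #
    (2,3)@(5, 7): e=[79,28,-13] → ·
    (1,4)@(3, 9): e=[65,4,25] → #
    (2,4)@(5, 9): e=[61,24,9] → #
    (3,4)@(7, 9): e=[57,44,-7] → ·
    (1,5)@(3, 11): e=[47,0,47] → #  [on edge]
    (3,5)@(7, 11): e=[39,40,15] → #
    (4,5)@(9, 11): e=[35,60,-1] → ·
    (1,6)@(3, 13): e=[29,-4,69] → ·
    (2,6)@(5, 13): e=[25,16,53] → #
    (4,6)@(9, 13): e=[17,56,21] → #
  covered (12 px):
    · · · · · · · · · · · ·
    · · · · · · · · · · · ·
    · · · · · · · · · · · ·
    · # · · · · · · · · · ·
    · # # · · · · · · · · ·
    · # # # · · · · · · · ·
    · · # # # # · · · · · ·
    · · # # · · · · · · · ·
    · · · · · · · · · · · ·
    · · · · · · · · · · · ·
T2:
  2·area = 180
  edge (14, 0)→(16, 14): d=(2,14) right/bottom  bias=-1
  edge (16, 14)→(2, 6): d=(-14,-8) top-left  bias=+0
  edge (2, 6)→(14, 0): d=(12,-6) top-left  bias=+0
    (6,0)@(13, 1): e=[16,158,6] → #
    (7,0)@(15, 1): e=[-12,174,18] → ·
    (4,1)@(9, 3): e=[76,98,6] → #
    (5,1)@(11, 3): e=[48,114,18] → #
    (7,1)@(15, 3): e=[-8,146,42] → ·
    (2,2)@(5, 5): e=[136,38,6] → #
    (3,2)@(7, 5): e=[108,54,18] → #
    (7,2)@(15, 5): e=[-4,118,66] → ·
    (2,3)@(5, 7): e=[140,10,30] → #
    (7,3)@(15, 7): e=[0,90,90] → ·  [on edge]
    (2,4)@(5, 9): e=[144,-18,54] → ·
    (3,4)@(7, 9): e=[116,-2,66] → ·
  covered (22 px):
    · · · · · · # · · · · ·
    · · · · # # # · · · · ·
    · · # # # # # · · · · ·
    · · # # # # # · · · · ·
    · · · · # # # # · · · ·
    · · · · · # # # · · · ·
    · · · · · · · # · · · ·
    · · · · · · · · · · · ·
    · · · · · · · · · · · ·
    · · · · · · · · · · · ·

Result: [[1,3],[1,4],[2,4],[1,5],[2,5],[3,5],[2,6],[3,6],[4,6],[5,6],[2,7],[3,7]]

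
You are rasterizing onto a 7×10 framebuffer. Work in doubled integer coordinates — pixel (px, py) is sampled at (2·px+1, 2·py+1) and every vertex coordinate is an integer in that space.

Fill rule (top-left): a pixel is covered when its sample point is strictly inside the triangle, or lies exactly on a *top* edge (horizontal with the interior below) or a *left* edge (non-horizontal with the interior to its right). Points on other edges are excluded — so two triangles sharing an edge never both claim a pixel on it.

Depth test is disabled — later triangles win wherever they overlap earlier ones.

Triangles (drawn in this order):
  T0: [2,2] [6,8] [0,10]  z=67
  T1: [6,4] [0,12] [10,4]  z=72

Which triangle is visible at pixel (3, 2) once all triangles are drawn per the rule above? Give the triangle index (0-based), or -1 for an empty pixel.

T0:
  2·area = 44
  edge (2, 2)→(6, 8): d=(4,6) right/bottom  bias=-1
  edge (6, 8)→(0, 10): d=(-6,2) right/bottom  bias=-1
  edge (0, 10)→(2, 2): d=(2,-8) top-left  bias=+0
    (1,2)@(3, 5): e=[6,24,14] → X
    (2,2)@(5, 5): e=[-6,20,30] → .
    (0,3)@(1, 7): e=[26,16,2] → X
    (2,3)@(5, 7): e=[2,8,34] → X
    (3,3)@(7, 7): e=[-10,4,50] → .
    (4,3)@(9, 7): e=[-22,0,66] → .  [on edge]
    (0,4)@(1, 9): e=[34,4,6] → X
    (1,4)@(3, 9): e=[22,0,22] → .  [on edge]
    (2,4)@(5, 9): e=[10,-4,38] → .
    (0,5)@(1, 11): e=[42,-8,10] → .
  covered (5 px):
    . . . . . . .
    . . . . . . .
    . X . . . . .
    X X X . . . .
    X . . . . . .
    . . . . . . .
    . . . . . . .
    . . . . . . .
    . . . . . . .
    . . . . . . .
T1:
  2·area = 32  (B↔C swapped to make it positive)
  edge (6, 4)→(10, 4): d=(4,0) top-left  bias=+0
  edge (10, 4)→(0, 12): d=(-10,8) right/bottom  bias=-1
  edge (0, 12)→(6, 4): d=(6,-8) top-left  bias=+0
    (3,2)@(7, 5): e=[4,14,14] → X
    (4,2)@(9, 5): e=[4,-2,30] → .
    (2,3)@(5, 7): e=[12,10,10] → X
    (3,3)@(7, 7): e=[12,-6,26] → .
    (1,4)@(3, 9): e=[20,6,6] → X
    (2,4)@(5, 9): e=[20,-10,22] → .
    (0,5)@(1, 11): e=[28,2,2] → X
    (1,5)@(3, 11): e=[28,-14,18] → .
    (0,6)@(1, 13): e=[36,-18,14] → .
  covered (4 px):
    . . . . . . .
    . . . . . . .
    . . . X . . .
    . . X . . . .
    . X . . . . .
    X . . . . . .
    . . . . . . .
    . . . . . . .
    . . . . . . .
    . . . . . . .

Z-buffer (winner per pixel, '.' = empty):
  . . . . . . .
  . . . . . . .
  . 0 . 1 . . .
  0 0 1 . . . .
  0 1 . . . . .
  1 . . . . . .
  . . . . . . .
  . . . . . . .
  . . . . . . .
  . . . . . . .

Result: 1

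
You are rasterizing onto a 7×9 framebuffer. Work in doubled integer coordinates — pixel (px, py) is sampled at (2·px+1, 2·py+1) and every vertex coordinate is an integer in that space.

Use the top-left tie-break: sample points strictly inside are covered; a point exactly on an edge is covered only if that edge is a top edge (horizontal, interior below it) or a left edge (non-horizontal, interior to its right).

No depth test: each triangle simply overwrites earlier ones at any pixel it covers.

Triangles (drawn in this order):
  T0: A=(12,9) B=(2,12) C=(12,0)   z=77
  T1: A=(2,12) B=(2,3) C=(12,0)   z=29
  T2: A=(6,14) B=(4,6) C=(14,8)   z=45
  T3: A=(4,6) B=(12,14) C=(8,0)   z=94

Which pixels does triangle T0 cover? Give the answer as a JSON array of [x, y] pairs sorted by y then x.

T0:
  2·area = 90
  edge (12, 9)→(2, 12): d=(-10,3) right/bottom  bias=-1
  edge (2, 12)→(12, 0): d=(10,-12) top-left  bias=+0
  edge (12, 0)→(12, 9): d=(0,9) right/bottom  bias=-1
    (5,1)@(11, 3): e=[63,18,9] → X
    (6,1)@(13, 3): e=[57,42,-9] → .
    (4,2)@(9, 5): e=[49,14,27] → X
    (6,2)@(13, 5): e=[37,62,-9] → .
    (3,3)@(7, 7): e=[35,10,45] → X
    (6,3)@(13, 7): e=[17,82,-9] → .
    (2,4)@(5, 9): e=[21,6,63] → X
    (6,4)@(13, 9): e=[-3,102,-9] → .
    (1,5)@(3, 11): e=[7,2,81] → X
    (3,5)@(7, 11): e=[-5,50,45] → .
    (4,5)@(9, 11): e=[-11,74,27] → .
    (5,5)@(11, 11): e=[-17,98,9] → .
  covered (12 px):
    . . . . . . .
    . . . . . X .
    . . . . X X .
    . . . X X X .
    . . X X X X .
    . X X . . . .
    . . . . . . .
    . . . . . . .
    . . . . . . .
T1:
  2·area = 90
  edge (2, 12)→(2, 3): d=(0,-9) top-left  bias=+0
  edge (2, 3)→(12, 0): d=(10,-3) top-left  bias=+0
  edge (12, 0)→(2, 12): d=(-10,12) right/bottom  bias=-1
    (4,0)@(9, 1): e=[63,1,26] → X
    (5,0)@(11, 1): e=[81,7,2] → X
    (6,0)@(13, 1): e=[99,13,-22] → .
    (1,1)@(3, 3): e=[9,3,78] → X
    (2,1)@(5, 3): e=[27,9,54] → X
    (3,1)@(7, 3): e=[45,15,30] → X
    (5,1)@(11, 3): e=[81,27,-18] → .
    (1,2)@(3, 5): e=[9,23,58] → X
    (4,2)@(9, 5): e=[63,41,-14] → .
    (1,3)@(3, 7): e=[9,43,38] → X
    (3,3)@(7, 7): e=[45,55,-10] → .
    (1,4)@(3, 9): e=[9,63,18] → X
  covered (12 px):
    . . . . X X .
    . X X X X . .
    . X X X . . .
    . X X . . . .
    . X . . . . .
    . . . . . . .
    . . . . . . .
    . . . . . . .
    . . . . . . .
T2:
  2·area = 76
  edge (6, 14)→(4, 6): d=(-2,-8) top-left  bias=+0
  edge (4, 6)→(14, 8): d=(10,2) right/bottom  bias=-1
  edge (14, 8)→(6, 14): d=(-8,6) right/bottom  bias=-1
    (2,3)@(5, 7): e=[6,8,62] → X
    (3,3)@(7, 7): e=[22,4,50] → X
    (4,3)@(9, 7): e=[38,0,38] → .  [on edge]
    (2,4)@(5, 9): e=[2,28,46] → X
    (4,4)@(9, 9): e=[34,20,22] → X
    (5,4)@(11, 9): e=[50,16,10] → X
    (6,4)@(13, 9): e=[66,12,-2] → .
    (2,5)@(5, 11): e=[-2,48,30] → .
    (3,5)@(7, 11): e=[14,44,18] → X
    (5,5)@(11, 11): e=[46,36,-6] → .
    (3,6)@(7, 13): e=[10,64,2] → X
    (4,6)@(9, 13): e=[26,60,-10] → .
  covered (9 px):
    . . . . . . .
    . . . . . . .
    . . . . . . .
    . . X X . . .
    . . X X X X .
    . . . X X . .
    . . . X . . .
    . . . . . . .
    . . . . . . .
T3:
  2·area = 80  (B↔C swapped to make it positive)
  edge (4, 6)→(8, 0): d=(4,-6) top-left  bias=+0
  edge (8, 0)→(12, 14): d=(4,14) right/bottom  bias=-1
  edge (12, 14)→(4, 6): d=(-8,-8) top-left  bias=+0
    (0,1)@(1, 3): e=[-30,110,0] → .  [on edge]
    (3,1)@(7, 3): e=[6,26,48] → X
    (4,1)@(9, 3): e=[18,-2,64] → .
    (1,2)@(3, 5): e=[-10,90,0] → .  [on edge]
    (2,2)@(5, 5): e=[2,62,16] → X
    (4,2)@(9, 5): e=[26,6,48] → X
    (5,2)@(11, 5): e=[38,-22,64] → .
    (2,3)@(5, 7): e=[10,70,0] → X  [on edge]
    (5,3)@(11, 7): e=[46,-14,48] → .
    (2,4)@(5, 9): e=[18,78,-16] → .
    (3,4)@(7, 9): e=[30,50,0] → X  [on edge]
    (5,4)@(11, 9): e=[54,-6,32] → .
    (4,5)@(9, 11): e=[50,30,0] → X  [on edge]
    (5,6)@(11, 13): e=[70,10,0] → X  [on edge]
    (6,7)@(13, 15): e=[90,-10,0] → .  [on edge]
  covered (12 px):
    . . . . . . .
    . . . X . . .
    . . X X X . .
    . . X X X . .
    . . . X X . .
    . . . . X X .
    . . . . . X .
    . . . . . . .
    . . . . . . .

Result: [[5,1],[4,2],[5,2],[3,3],[4,3],[5,3],[2,4],[3,4],[4,4],[5,4],[1,5],[2,5]]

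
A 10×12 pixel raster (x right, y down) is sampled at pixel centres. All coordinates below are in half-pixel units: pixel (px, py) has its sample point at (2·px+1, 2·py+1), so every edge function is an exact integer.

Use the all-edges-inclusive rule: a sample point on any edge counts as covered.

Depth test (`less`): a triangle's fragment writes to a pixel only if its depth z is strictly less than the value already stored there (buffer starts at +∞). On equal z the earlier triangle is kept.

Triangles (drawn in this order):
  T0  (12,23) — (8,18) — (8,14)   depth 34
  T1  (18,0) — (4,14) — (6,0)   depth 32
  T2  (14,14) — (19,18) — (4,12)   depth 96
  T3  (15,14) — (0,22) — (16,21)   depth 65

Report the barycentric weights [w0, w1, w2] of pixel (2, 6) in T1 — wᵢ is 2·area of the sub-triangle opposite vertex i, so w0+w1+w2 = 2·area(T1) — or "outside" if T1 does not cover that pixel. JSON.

T0:
  2·area = 16
  edge (12, 23)→(8, 18): d=(-4,-5) inclusive
  edge (8, 18)→(8, 14): d=(0,-4) inclusive
  edge (8, 14)→(12, 23): d=(4,9) inclusive
    (4,8)@(9, 17): e=[9,4,3] → █
    (5,8)@(11, 17): e=[19,12,-15] → ·
    (4,9)@(9, 19): e=[1,4,11] → █
    (5,9)@(11, 19): e=[11,12,-7] → ·
    (4,10)@(9, 21): e=[-7,4,19] → ·
    (5,10)@(11, 21): e=[3,12,1] → █
    (6,10)@(13, 21): e=[13,20,-17] → ·
    (5,11)@(11, 23): e=[-5,12,9] → ·
  covered (3 px):
    · · · · · · · · · ·
    · · · · · · · · · ·
    · · · · · · · · · ·
    · · · · · · · · · ·
    · · · · · · · · · ·
    · · · · · · · · · ·
    · · · · · · · · · ·
    · · · · · · · · · ·
    · · · · █ · · · · ·
    · · · · █ · · · · ·
    · · · · · █ · · · ·
    · · · · · · · · · ·
T1:
  2·area = 168
  edge (18, 0)→(4, 14): d=(-14,14) inclusive
  edge (4, 14)→(6, 0): d=(2,-14) inclusive
  edge (6, 0)→(18, 0): d=(12,0) inclusive
    (3,0)@(7, 1): e=[140,16,12] → █
    (4,0)@(9, 1): e=[112,44,12] → █
    (5,0)@(11, 1): e=[84,72,12] → █
    (6,0)@(13, 1): e=[56,100,12] → █
    (7,0)@(15, 1): e=[28,128,12] → █
    (8,0)@(17, 1): e=[0,156,12] → █  [on edge]
    (9,0)@(19, 1): e=[-28,184,12] → ·
    (3,1)@(7, 3): e=[112,20,36] → █
    (7,1)@(15, 3): e=[0,132,36] → █  [on edge]
    (8,1)@(17, 3): e=[-28,160,36] → ·
    (3,2)@(7, 5): e=[84,24,60] → █
    (6,2)@(13, 5): e=[0,108,60] → █  [on edge]
    (2,3)@(5, 7): e=[84,0,84] → █  [on edge]
    (5,3)@(11, 7): e=[0,84,84] → █  [on edge]
    (4,4)@(9, 9): e=[0,60,108] → █  [on edge]
    (3,5)@(7, 11): e=[0,36,132] → █  [on edge]
    (2,6)@(5, 13): e=[0,12,156] → █  [on edge]
    (1,7)@(3, 15): e=[0,-12,180] → ·  [on edge]
    (0,8)@(1, 17): e=[0,-36,204] → ·  [on edge]
    (1,10)@(3, 21): e=[-84,0,252] → ·  [on edge]
  covered (25 px):
    · · · █ █ █ █ █ █ ·
    · · · █ █ █ █ █ · ·
    · · · █ █ █ █ · · ·
    · · █ █ █ █ · · · ·
    · · █ █ █ · · · · ·
    · · █ █ · · · · · ·
    · · █ · · · · · · ·
    · · · · · · · · · ·
    · · · · · · · · · ·
    · · · · · · · · · ·
    · · · · · · · · · ·
    · · · · · · · · · ·
T2:
  2·area = 30
  edge (14, 14)→(19, 18): d=(5,4) inclusive
  edge (19, 18)→(4, 12): d=(-15,-6) inclusive
  edge (4, 12)→(14, 14): d=(10,2) inclusive
    (3,6)@(7, 13): e=[23,3,4] → █
    (4,6)@(9, 13): e=[15,15,0] → █  [on edge]
    (5,6)@(11, 13): e=[7,27,-4] → ·
    (3,7)@(7, 15): e=[33,-27,24] → ·
    (4,7)@(9, 15): e=[25,-15,20] → ·
    (6,7)@(13, 15): e=[9,9,12] → █
    (7,7)@(15, 15): e=[1,21,8] → █
    (8,7)@(17, 15): e=[-7,33,4] → ·
    (9,7)@(19, 15): e=[-15,45,0] → ·  [on edge]
    (6,8)@(13, 17): e=[19,-21,32] → ·
    (7,8)@(15, 17): e=[11,-9,28] → ·
    (8,8)@(17, 17): e=[3,3,24] → █
  covered (5 px):
    · · · · · · · · · ·
    · · · · · · · · · ·
    · · · · · · · · · ·
    · · · · · · · · · ·
    · · · · · · · · · ·
    · · · · · · · · · ·
    · · · █ █ · · · · ·
    · · · · · · █ █ · ·
    · · · · · · · · █ ·
    · · · · · · · · · ·
    · · · · · · · · · ·
    · · · · · · · · · ·
T3:
  2·area = 113  (B↔C swapped to make it positive)
  edge (15, 14)→(16, 21): d=(1,7) inclusive
  edge (16, 21)→(0, 22): d=(-16,1) inclusive
  edge (0, 22)→(15, 14): d=(15,-8) inclusive
    (7,7)@(15, 15): e=[1,97,15] → █
    (8,7)@(17, 15): e=[-13,95,31] → ·
    (5,8)@(11, 17): e=[31,69,13] → █
    (6,8)@(13, 17): e=[17,67,29] → █
    (8,8)@(17, 17): e=[-11,63,61] → ·
    (3,9)@(7, 19): e=[61,41,11] → █
    (4,9)@(9, 19): e=[47,39,27] → █
    (8,9)@(17, 19): e=[-9,31,91] → ·
    (1,10)@(3, 21): e=[91,13,9] → █
    (2,10)@(5, 21): e=[77,11,25] → █
    (8,10)@(17, 21): e=[-7,-1,121] → ·
    (1,11)@(3, 23): e=[93,-19,39] → ·
  covered (16 px):
    · · · · · · · · · ·
    · · · · · · · · · ·
    · · · · · · · · · ·
    · · · · · · · · · ·
    · · · · · · · · · ·
    · · · · · · · · · ·
    · · · · · · · · · ·
    · · · · · · · █ · ·
    · · · · · █ █ █ · ·
    · · · █ █ █ █ █ · ·
    · █ █ █ █ █ █ █ · ·
    · · · · · · · · · ·

Result: [12,156,0]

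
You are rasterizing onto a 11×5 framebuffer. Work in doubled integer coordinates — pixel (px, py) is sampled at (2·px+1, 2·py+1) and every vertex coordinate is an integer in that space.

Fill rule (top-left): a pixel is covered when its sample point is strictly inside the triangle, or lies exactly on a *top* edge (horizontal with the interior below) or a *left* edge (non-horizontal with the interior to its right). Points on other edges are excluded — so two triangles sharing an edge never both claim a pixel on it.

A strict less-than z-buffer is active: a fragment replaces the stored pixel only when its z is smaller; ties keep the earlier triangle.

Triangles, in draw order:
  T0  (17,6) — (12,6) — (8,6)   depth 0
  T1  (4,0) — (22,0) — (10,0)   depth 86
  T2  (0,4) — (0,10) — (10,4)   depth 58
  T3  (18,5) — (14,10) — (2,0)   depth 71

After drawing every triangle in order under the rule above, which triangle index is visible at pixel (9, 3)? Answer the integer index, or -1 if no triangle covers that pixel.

T0:
  degenerate (2·area = 0) — covers nothing
T1:
  degenerate (2·area = 0) — covers nothing
T2:
  2·area = 60  (B↔C swapped to make it positive)
  edge (0, 4)→(10, 4): d=(10,0) top-left  bias=+0
  edge (10, 4)→(0, 10): d=(-10,6) right/bottom  bias=-1
  edge (0, 10)→(0, 4): d=(0,-6) top-left  bias=+0
    (7,0)@(15, 1): e=[-30,0,90] → ·  [on edge]
    (0,2)@(1, 5): e=[10,44,6] → #
    (1,2)@(3, 5): e=[10,32,18] → #
    (2,2)@(5, 5): e=[10,20,30] → #
    (3,2)@(7, 5): e=[10,8,42] → #
    (4,2)@(9, 5): e=[10,-4,54] → ·
    (0,3)@(1, 7): e=[30,24,6] → #
    (2,3)@(5, 7): e=[30,0,30] → ·  [on edge]
    (3,3)@(7, 7): e=[30,-12,42] → ·
    (0,4)@(1, 9): e=[50,4,6] → #
    (1,4)@(3, 9): e=[50,-8,18] → ·
  covered (7 px):
    · · · · · · · · · · ·
    · · · · · · · · · · ·
    # # # # · · · · · · ·
    # # · · · · · · · · ·
    # · · · · · · · · · ·
T3:
  2·area = 100
  edge (18, 5)→(14, 10): d=(-4,5) right/bottom  bias=-1
  edge (14, 10)→(2, 0): d=(-12,-10) top-left  bias=+0
  edge (2, 0)→(18, 5): d=(16,5) right/bottom  bias=-1
    (2,0)@(5, 1): e=[81,18,1] → #
    (3,0)@(7, 1): e=[71,38,-9] → ·
    (2,1)@(5, 3): e=[73,-6,33] → ·
    (3,1)@(7, 3): e=[63,14,23] → #
    (4,1)@(9, 3): e=[53,34,13] → #
    (5,1)@(11, 3): e=[43,54,3] → #
    (6,1)@(13, 3): e=[33,74,-7] → ·
    (3,2)@(7, 5): e=[55,-10,55] → ·
    (4,2)@(9, 5): e=[45,10,45] → #
    (6,2)@(13, 5): e=[25,50,25] → #
    (7,2)@(15, 5): e=[15,70,15] → #
    (8,2)@(17, 5): e=[5,90,5] → #
  covered (13 px):
    · · # · · · · · · · ·
    · · · # # # · · · · ·
    · · · · # # # # # · ·
    · · · · · # # # · · ·
    · · · · · · # · · · ·

Z-buffer (winner per pixel, '.' = empty):
  . . 3 . . . . . . . .
  . . . 3 3 3 . . . . .
  2 2 2 2 3 3 3 3 3 . .
  2 2 . . . 3 3 3 . . .
  2 . . . . . 3 . . . .

Final: -1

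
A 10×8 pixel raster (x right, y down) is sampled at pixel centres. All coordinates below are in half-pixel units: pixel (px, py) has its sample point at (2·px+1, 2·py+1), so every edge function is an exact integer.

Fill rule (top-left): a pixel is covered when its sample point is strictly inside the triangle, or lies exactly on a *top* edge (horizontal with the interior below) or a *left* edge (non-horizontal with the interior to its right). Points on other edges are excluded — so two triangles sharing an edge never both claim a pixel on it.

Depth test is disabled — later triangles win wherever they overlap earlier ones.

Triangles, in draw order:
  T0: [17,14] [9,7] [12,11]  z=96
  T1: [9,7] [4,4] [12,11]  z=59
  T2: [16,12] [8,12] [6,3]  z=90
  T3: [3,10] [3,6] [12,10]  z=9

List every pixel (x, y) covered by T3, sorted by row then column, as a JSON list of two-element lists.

T0:
  2·area = 11  (B↔C swapped to make it positive)
  edge (17, 14)→(12, 11): d=(-5,-3) top-left  bias=+0
  edge (12, 11)→(9, 7): d=(-3,-4) top-left  bias=+0
  edge (9, 7)→(17, 14): d=(8,7) right/bottom  bias=-1
    (4,3)@(9, 7): e=[11,0,0] → ·  [on edge]
    (5,4)@(11, 9): e=[7,2,2] → #
    (6,4)@(13, 9): e=[13,10,-12] → ·
    (5,5)@(11, 11): e=[-3,-4,18] → ·
    (6,5)@(13, 11): e=[3,4,4] → #
    (7,5)@(15, 11): e=[9,12,-10] → ·
    (6,6)@(13, 13): e=[-7,-2,20] → ·
    (7,7)@(15, 15): e=[-11,0,22] → ·  [on edge]
  covered (2 px):
    · · · · · · · · · ·
    · · · · · · · · · ·
    · · · · · · · · · ·
    · · · · · · · · · ·
    · · · · · # · · · ·
    · · · · · · # · · ·
    · · · · · · · · · ·
    · · · · · · · · · ·
T1:
  2·area = 11  (B↔C swapped to make it positive)
  edge (9, 7)→(12, 11): d=(3,4) right/bottom  bias=-1
  edge (12, 11)→(4, 4): d=(-8,-7) top-left  bias=+0
  edge (4, 4)→(9, 7): d=(5,3) right/bottom  bias=-1
    (4,3)@(9, 7): e=[0,11,0] → ·  [on edge]
    (9,6)@(19, 13): e=[-22,33,0] → ·  [on edge]
    (7,7)@(15, 15): e=[0,-11,22] → ·  [on edge]
  covered (0 px):
    · · · · · · · · · ·
    · · · · · · · · · ·
    · · · · · · · · · ·
    · · · · · · · · · ·
    · · · · · · · · · ·
    · · · · · · · · · ·
    · · · · · · · · · ·
    · · · · · · · · · ·
T2:
  2·area = 72
  edge (16, 12)→(8, 12): d=(-8,0) right/bottom  bias=-1
  edge (8, 12)→(6, 3): d=(-2,-9) top-left  bias=+0
  edge (6, 3)→(16, 12): d=(10,9) right/bottom  bias=-1
    (3,2)@(7, 5): e=[56,5,11] → #
    (4,2)@(9, 5): e=[56,23,-7] → ·
    (3,3)@(7, 7): e=[40,1,31] → #
    (4,3)@(9, 7): e=[40,19,13] → #
    (5,3)@(11, 7): e=[40,37,-5] → ·
    (3,4)@(7, 9): e=[24,-3,51] → ·
    (4,4)@(9, 9): e=[24,15,33] → #
    (5,4)@(11, 9): e=[24,33,15] → #
    (6,4)@(13, 9): e=[24,51,-3] → ·
    (4,5)@(9, 11): e=[8,11,53] → #
    (6,5)@(13, 11): e=[8,47,17] → #
    (7,5)@(15, 11): e=[8,65,-1] → ·
  covered (8 px):
    · · · · · · · · · ·
    · · · · · · · · · ·
    · · · # · · · · · ·
    · · · # # · · · · ·
    · · · · # # · · · ·
    · · · · # # # · · ·
    · · · · · · · · · ·
    · · · · · · · · · ·
T3:
  2·area = 36
  edge (3, 10)→(3, 6): d=(0,-4) top-left  bias=+0
  edge (3, 6)→(12, 10): d=(9,4) right/bottom  bias=-1
  edge (12, 10)→(3, 10): d=(-9,0) right/bottom  bias=-1
    (1,0)@(3, 1): e=[0,-45,81] → ·  [on edge]
    (1,1)@(3, 3): e=[0,-27,63] → ·  [on edge]
    (1,2)@(3, 5): e=[0,-9,45] → ·  [on edge]
    (1,3)@(3, 7): e=[0,9,27] → #  [on edge]
    (2,3)@(5, 7): e=[8,1,27] → #
    (3,3)@(7, 7): e=[16,-7,27] → ·
    (1,4)@(3, 9): e=[0,27,9] → #  [on edge]
    (3,4)@(7, 9): e=[16,11,9] → #
    (4,4)@(9, 9): e=[24,3,9] → #
    (5,4)@(11, 9): e=[32,-5,9] → ·
    (1,5)@(3, 11): e=[0,45,-9] → ·  [on edge]
    (2,5)@(5, 11): e=[8,37,-9] → ·
    (1,6)@(3, 13): e=[0,63,-27] → ·  [on edge]
    (1,7)@(3, 15): e=[0,81,-45] → ·  [on edge]
  covered (6 px):
    · · · · · · · · · ·
    · · · · · · · · · ·
    · · · · · · · · · ·
    · # # · · · · · · ·
    · # # # # · · · · ·
    · · · · · · · · · ·
    · · · · · · · · · ·
    · · · · · · · · · ·

Final: [[1,3],[2,3],[1,4],[2,4],[3,4],[4,4]]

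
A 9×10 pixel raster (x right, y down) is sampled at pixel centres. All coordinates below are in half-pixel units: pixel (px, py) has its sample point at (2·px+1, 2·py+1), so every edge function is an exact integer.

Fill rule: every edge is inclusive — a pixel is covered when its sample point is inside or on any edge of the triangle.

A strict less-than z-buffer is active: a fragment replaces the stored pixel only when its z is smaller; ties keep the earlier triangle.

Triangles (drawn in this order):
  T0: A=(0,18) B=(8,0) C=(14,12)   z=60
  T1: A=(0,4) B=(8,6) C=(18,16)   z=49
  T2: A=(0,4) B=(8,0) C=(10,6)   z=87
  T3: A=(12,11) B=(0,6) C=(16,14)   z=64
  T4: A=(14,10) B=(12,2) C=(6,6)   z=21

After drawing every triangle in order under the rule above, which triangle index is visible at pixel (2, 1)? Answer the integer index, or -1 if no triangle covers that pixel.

T0:
  2·area = 204
  edge (0, 18)→(8, 0): d=(8,-18) inclusive
  edge (8, 0)→(14, 12): d=(6,12) inclusive
  edge (14, 12)→(0, 18): d=(-14,6) inclusive
    (3,1)@(7, 3): e=[6,30,168] → X
    (4,1)@(9, 3): e=[42,6,156] → X
    (5,1)@(11, 3): e=[78,-18,144] → .
    (3,2)@(7, 5): e=[22,42,140] → X
    (5,2)@(11, 5): e=[94,-6,116] → .
    (2,3)@(5, 7): e=[2,78,124] → X
    (5,3)@(11, 7): e=[110,6,88] → X
    (6,3)@(13, 7): e=[146,-18,76] → .
    (2,4)@(5, 9): e=[18,90,96] → X
    (6,4)@(13, 9): e=[162,-6,48] → .
    (2,5)@(5, 11): e=[34,102,68] → X
    (6,5)@(13, 11): e=[178,6,20] → X
    (3,7)@(7, 15): e=[102,102,0] → X  [on edge]
  covered (26 px):
    . . . . . . . . .
    . . . X X . . . .
    . . . X X . . . .
    . . X X X X . . .
    . . X X X X . . .
    . . X X X X X . .
    . X X X X X . . .
    . X X X . . . . .
    X . . . . . . . .
    . . . . . . . . .
T1:
  2·area = 60
  edge (0, 4)→(8, 6): d=(8,2) inclusive
  edge (8, 6)→(18, 16): d=(10,10) inclusive
  edge (18, 16)→(0, 4): d=(-18,-12) inclusive
    (1,0)@(3, 1): e=[-30,0,90] → .  [on edge]
    (2,1)@(5, 3): e=[-18,0,78] → .  [on edge]
    (1,2)@(3, 5): e=[2,40,18] → X
    (2,2)@(5, 5): e=[-2,20,42] → .
    (3,2)@(7, 5): e=[-6,0,66] → .  [on edge]
    (1,3)@(3, 7): e=[18,60,-18] → .
    (2,3)@(5, 7): e=[14,40,6] → X
    (3,3)@(7, 7): e=[10,20,30] → X
    (4,3)@(9, 7): e=[6,0,54] → X  [on edge]
    (5,3)@(11, 7): e=[2,-20,78] → .
    (2,4)@(5, 9): e=[30,60,-30] → .
    (3,4)@(7, 9): e=[26,40,-6] → .
    (5,4)@(11, 9): e=[18,0,42] → X  [on edge]
    (6,5)@(13, 11): e=[30,0,30] → X  [on edge]
    (7,6)@(15, 13): e=[42,0,18] → X  [on edge]
    (8,7)@(17, 15): e=[54,0,6] → X  [on edge]
  covered (10 px):
    . . . . . . . . .
    . . . . . . . . .
    . X . . . . . . .
    . . X X X . . . .
    . . . . X X . . .
    . . . . . X X . .
    . . . . . . . X .
    . . . . . . . . X
    . . . . . . . . .
    . . . . . . . . .
T2:
  2·area = 56
  edge (0, 4)→(8, 0): d=(8,-4) inclusive
  edge (8, 0)→(10, 6): d=(2,6) inclusive
  edge (10, 6)→(0, 4): d=(-10,-2) inclusive
    (3,0)@(7, 1): e=[4,8,44] → X
    (4,0)@(9, 1): e=[12,-4,48] → .
    (1,1)@(3, 3): e=[4,36,16] → X
    (2,1)@(5, 3): e=[12,24,20] → X
    (4,1)@(9, 3): e=[28,0,28] → X  [on edge]
    (5,1)@(11, 3): e=[36,-12,32] → .
    (1,2)@(3, 5): e=[20,40,-4] → .
    (2,2)@(5, 5): e=[28,28,0] → X  [on edge]
    (5,2)@(11, 5): e=[52,-8,12] → .
    (2,3)@(5, 7): e=[44,32,-20] → .
    (3,3)@(7, 7): e=[52,20,-16] → .
    (4,3)@(9, 7): e=[60,8,-12] → .
    (7,3)@(15, 7): e=[84,-28,0] → .  [on edge]
    (5,4)@(11, 9): e=[84,0,-28] → .  [on edge]
    (6,7)@(13, 15): e=[140,0,-84] → .  [on edge]
  covered (8 px):
    . . . X . . . . .
    . X X X X . . . .
    . . X X X . . . .
    . . . . . . . . .
    . . . . . . . . .
    . . . . . . . . .
    . . . . . . . . .
    . . . . . . . . .
    . . . . . . . . .
    . . . . . . . . .
T3:
  2·area = 16  (B↔C swapped to make it positive)
  edge (12, 11)→(16, 14): d=(4,3) inclusive
  edge (16, 14)→(0, 6): d=(-16,-8) inclusive
  edge (0, 6)→(12, 11): d=(12,5) inclusive
    (3,4)@(7, 9): e=[7,8,1] → X
    (4,4)@(9, 9): e=[1,24,-9] → .
    (3,5)@(7, 11): e=[15,-24,25] → .
    (5,5)@(11, 11): e=[3,8,5] → X
    (6,5)@(13, 11): e=[-3,24,-5] → .
    (5,6)@(11, 13): e=[11,-24,29] → .
  covered (2 px):
    . . . . . . . . .
    . . . . . . . . .
    . . . . . . . . .
    . . . . . . . . .
    . . . X . . . . .
    . . . . . X . . .
    . . . . . . . . .
    . . . . . . . . .
    . . . . . . . . .
    . . . . . . . . .
T4:
  2·area = 56  (B↔C swapped to make it positive)
  edge (14, 10)→(6, 6): d=(-8,-4) inclusive
  edge (6, 6)→(12, 2): d=(6,-4) inclusive
  edge (12, 2)→(14, 10): d=(2,8) inclusive
    (5,1)@(11, 3): e=[44,2,10] → X
    (6,1)@(13, 3): e=[52,10,-6] → .
    (4,2)@(9, 5): e=[20,6,30] → X
    (6,2)@(13, 5): e=[36,22,-2] → .
    (4,3)@(9, 7): e=[4,18,34] → X
    (6,3)@(13, 7): e=[20,34,2] → X
    (7,3)@(15, 7): e=[28,42,-14] → .
    (4,4)@(9, 9): e=[-12,30,38] → .
    (5,4)@(11, 9): e=[-4,38,22] → .
    (6,4)@(13, 9): e=[4,46,6] → X
    (7,4)@(15, 9): e=[12,54,-10] → .
    (6,5)@(13, 11): e=[-12,58,10] → .
  covered (7 px):
    . . . . . . . . .
    . . . . . X . . .
    . . . . X X . . .
    . . . . X X X . .
    . . . . . . X . .
    . . . . . . . . .
    . . . . . . . . .
    . . . . . . . . .
    . . . . . . . . .
    . . . . . . . . .

Z-buffer (winner per pixel, '.' = empty):
  . . . 2 . . . . .
  . 2 2 0 0 4 . . .
  . 1 2 0 4 4 . . .
  . . 1 1 4 4 4 . .
  . . 0 0 1 1 4 . .
  . . 0 0 0 1 1 . .
  . 0 0 0 0 0 . 1 .
  . 0 0 0 . . . . 1
  0 . . . . . . . .
  . . . . . . . . .

Final: 2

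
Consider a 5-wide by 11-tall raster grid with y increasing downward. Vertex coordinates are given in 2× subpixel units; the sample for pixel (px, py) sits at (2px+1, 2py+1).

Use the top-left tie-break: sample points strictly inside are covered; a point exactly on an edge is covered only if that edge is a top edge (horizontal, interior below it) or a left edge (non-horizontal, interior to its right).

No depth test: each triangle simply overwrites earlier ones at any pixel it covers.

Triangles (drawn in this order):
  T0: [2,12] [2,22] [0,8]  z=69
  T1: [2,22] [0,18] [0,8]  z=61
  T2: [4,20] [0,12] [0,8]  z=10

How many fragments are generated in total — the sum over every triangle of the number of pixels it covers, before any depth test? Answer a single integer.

T0:
  2·area = 20
  edge (2, 12)→(2, 22): d=(0,10) right/bottom  bias=-1
  edge (2, 22)→(0, 8): d=(-2,-14) top-left  bias=+0
  edge (0, 8)→(2, 12): d=(2,4) right/bottom  bias=-1
    (0,5)@(1, 11): e=[10,8,2] → X
    (1,5)@(3, 11): e=[-10,36,-6] → .
    (0,6)@(1, 13): e=[10,4,6] → X
    (1,6)@(3, 13): e=[-10,32,-2] → .
    (0,7)@(1, 15): e=[10,0,10] → X  [on edge]
    (1,7)@(3, 15): e=[-10,28,2] → .
    (0,8)@(1, 17): e=[10,-4,14] → .
  covered (3 px):
    . . . . .
    . . . . .
    . . . . .
    . . . . .
    . . . . .
    X . . . .
    X . . . .
    X . . . .
    . . . . .
    . . . . .
    . . . . .
T1:
  2·area = 20
  edge (2, 22)→(0, 18): d=(-2,-4) top-left  bias=+0
  edge (0, 18)→(0, 8): d=(0,-10) top-left  bias=+0
  edge (0, 8)→(2, 22): d=(2,14) right/bottom  bias=-1
    (0,7)@(1, 15): e=[10,10,0] → .  [on edge]
    (0,8)@(1, 17): e=[6,10,4] → X
    (1,8)@(3, 17): e=[14,30,-24] → .
    (0,9)@(1, 19): e=[2,10,8] → X
    (1,9)@(3, 19): e=[10,30,-20] → .
    (0,10)@(1, 21): e=[-2,10,12] → .
  covered (2 px):
    . . . . .
    . . . . .
    . . . . .
    . . . . .
    . . . . .
    . . . . .
    . . . . .
    . . . . .
    X . . . .
    X . . . .
    . . . . .
T2:
  2·area = 16
  edge (4, 20)→(0, 12): d=(-4,-8) top-left  bias=+0
  edge (0, 12)→(0, 8): d=(0,-4) top-left  bias=+0
  edge (0, 8)→(4, 20): d=(4,12) right/bottom  bias=-1
    (0,5)@(1, 11): e=[12,4,0] → .  [on edge]
    (0,6)@(1, 13): e=[4,4,8] → X
    (1,6)@(3, 13): e=[20,12,-16] → .
    (0,7)@(1, 15): e=[-4,4,16] → .
    (1,8)@(3, 17): e=[4,12,0] → .  [on edge]
  covered (1 px):
    . . . . .
    . . . . .
    . . . . .
    . . . . .
    . . . . .
    . . . . .
    X . . . .
    . . . . .
    . . . . .
    . . . . .
    . . . . .

Answer: 6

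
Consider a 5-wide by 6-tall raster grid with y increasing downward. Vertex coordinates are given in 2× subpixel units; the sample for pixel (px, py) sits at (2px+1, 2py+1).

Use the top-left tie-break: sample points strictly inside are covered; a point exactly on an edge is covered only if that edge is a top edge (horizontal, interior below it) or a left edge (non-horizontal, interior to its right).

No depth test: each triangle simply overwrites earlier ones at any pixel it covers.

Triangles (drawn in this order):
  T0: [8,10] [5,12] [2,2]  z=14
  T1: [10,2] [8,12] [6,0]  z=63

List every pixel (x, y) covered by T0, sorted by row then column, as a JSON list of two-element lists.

T0:
  2·area = 36
  edge (8, 10)→(5, 12): d=(-3,2) right/bottom  bias=-1
  edge (5, 12)→(2, 2): d=(-3,-10) top-left  bias=+0
  edge (2, 2)→(8, 10): d=(6,8) right/bottom  bias=-1
    (1,2)@(3, 5): e=[25,1,10] → #
    (2,2)@(5, 5): e=[21,21,-6] → ·
    (1,3)@(3, 7): e=[19,-5,22] → ·
    (2,3)@(5, 7): e=[15,15,6] → #
    (3,3)@(7, 7): e=[11,35,-10] → ·
    (2,4)@(5, 9): e=[9,9,18] → #
    (3,4)@(7, 9): e=[5,29,2] → #
    (4,4)@(9, 9): e=[1,49,-14] → ·
    (2,5)@(5, 11): e=[3,3,30] → #
    (3,5)@(7, 11): e=[-1,23,14] → ·
  covered (5 px):
    · · · · ·
    · · · · ·
    · # · · ·
    · · # · ·
    · · # # ·
    · · # · ·
T1:
  2·area = 44
  edge (10, 2)→(8, 12): d=(-2,10) right/bottom  bias=-1
  edge (8, 12)→(6, 0): d=(-2,-12) top-left  bias=+0
  edge (6, 0)→(10, 2): d=(4,2) right/bottom  bias=-1
    (3,0)@(7, 1): e=[32,10,2] → #
    (4,0)@(9, 1): e=[12,34,-2] → ·
    (3,1)@(7, 3): e=[28,6,10] → #
    (4,1)@(9, 3): e=[8,30,6] → #
    (3,2)@(7, 5): e=[24,2,18] → #
    (3,3)@(7, 7): e=[20,-2,26] → ·
    (4,3)@(9, 7): e=[0,22,22] → ·  [on edge]
  covered (5 px):
    · · · # ·
    · · · # #
    · · · # #
    · · · · ·
    · · · · ·
    · · · · ·

Result: [[1,2],[2,3],[2,4],[3,4],[2,5]]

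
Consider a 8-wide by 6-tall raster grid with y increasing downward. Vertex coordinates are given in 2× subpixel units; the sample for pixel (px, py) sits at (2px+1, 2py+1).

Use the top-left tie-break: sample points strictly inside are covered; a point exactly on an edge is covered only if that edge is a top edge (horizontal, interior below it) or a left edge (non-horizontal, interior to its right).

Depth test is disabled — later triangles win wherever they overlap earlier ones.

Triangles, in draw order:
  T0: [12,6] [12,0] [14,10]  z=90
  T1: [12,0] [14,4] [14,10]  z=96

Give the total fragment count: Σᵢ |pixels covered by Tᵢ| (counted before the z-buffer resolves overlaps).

T0:
  2·area = 12
  edge (12, 6)→(12, 0): d=(0,-6) top-left  bias=+0
  edge (12, 0)→(14, 10): d=(2,10) right/bottom  bias=-1
  edge (14, 10)→(12, 6): d=(-2,-4) top-left  bias=+0
    (6,2)@(13, 5): e=[6,0,6] → .  [on edge]
    (6,3)@(13, 7): e=[6,4,2] → X
    (7,3)@(15, 7): e=[18,-16,10] → .
    (6,4)@(13, 9): e=[6,8,-2] → .
  covered (1 px):
    . . . . . . . .
    . . . . . . . .
    . . . . . . . .
    . . . . . . X .
    . . . . . . . .
    . . . . . . . .
T1:
  2·area = 12
  edge (12, 0)→(14, 4): d=(2,4) right/bottom  bias=-1
  edge (14, 4)→(14, 10): d=(0,6) right/bottom  bias=-1
  edge (14, 10)→(12, 0): d=(-2,-10) top-left  bias=+0
    (6,1)@(13, 3): e=[2,6,4] → X
    (7,1)@(15, 3): e=[-6,-6,24] → .
    (6,2)@(13, 5): e=[6,6,0] → X  [on edge]
    (7,2)@(15, 5): e=[-2,-6,20] → .
    (6,3)@(13, 7): e=[10,6,-4] → .
  covered (2 px):
    . . . . . . . .
    . . . . . . X .
    . . . . . . X .
    . . . . . . . .
    . . . . . . . .
    . . . . . . . .

Final: 3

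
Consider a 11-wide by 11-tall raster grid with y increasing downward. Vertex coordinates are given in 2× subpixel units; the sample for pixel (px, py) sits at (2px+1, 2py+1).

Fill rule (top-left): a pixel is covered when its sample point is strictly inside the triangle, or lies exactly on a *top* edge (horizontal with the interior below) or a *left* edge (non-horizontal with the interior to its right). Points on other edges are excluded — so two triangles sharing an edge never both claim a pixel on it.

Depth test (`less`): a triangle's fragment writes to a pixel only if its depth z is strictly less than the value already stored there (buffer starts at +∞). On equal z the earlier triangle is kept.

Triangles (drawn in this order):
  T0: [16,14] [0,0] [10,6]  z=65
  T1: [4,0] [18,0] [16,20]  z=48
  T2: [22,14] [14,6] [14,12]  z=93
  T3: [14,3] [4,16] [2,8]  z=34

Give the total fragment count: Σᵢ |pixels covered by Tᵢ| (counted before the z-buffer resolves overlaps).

T0:
  2·area = 44
  edge (16, 14)→(0, 0): d=(-16,-14) top-left  bias=+0
  edge (0, 0)→(10, 6): d=(10,6) right/bottom  bias=-1
  edge (10, 6)→(16, 14): d=(6,8) right/bottom  bias=-1
    (2,1)@(5, 3): e=[22,0,22] → ·  [on edge]
    (3,2)@(7, 5): e=[18,8,18] → #
    (4,2)@(9, 5): e=[46,-4,2] → ·
    (3,3)@(7, 7): e=[-14,28,30] → ·
    (4,3)@(9, 7): e=[14,16,14] → #
    (5,3)@(11, 7): e=[42,4,-2] → ·
    (4,4)@(9, 9): e=[-18,36,26] → ·
    (5,4)@(11, 9): e=[10,24,10] → #
    (6,4)@(13, 9): e=[38,12,-6] → ·
    (7,4)@(15, 9): e=[66,0,-22] → ·  [on edge]
    (5,5)@(11, 11): e=[-22,44,22] → ·
    (6,5)@(13, 11): e=[6,32,6] → #
  covered (5 px):
    · · · · · · · · · · ·
    · · · · · · · · · · ·
    · · · # · · · · · · ·
    · · · · # · · · · · ·
    · · · · · # · · · · ·
    · · · · · · # · · · ·
    · · · · · · · # · · ·
    · · · · · · · · · · ·
    · · · · · · · · · · ·
    · · · · · · · · · · ·
    · · · · · · · · · · ·
T1:
  2·area = 280
  edge (4, 0)→(18, 0): d=(14,0) top-left  bias=+0
  edge (18, 0)→(16, 20): d=(-2,20) right/bottom  bias=-1
  edge (16, 20)→(4, 0): d=(-12,-20) top-left  bias=+0
    (2,0)@(5, 1): e=[14,258,8] → #
    (3,0)@(7, 1): e=[14,218,48] → #
    (4,0)@(9, 1): e=[14,178,88] → #
    (5,0)@(11, 1): e=[14,138,128] → #
    (6,0)@(13, 1): e=[14,98,168] → #
    (7,0)@(15, 1): e=[14,58,208] → #
    (8,0)@(17, 1): e=[14,18,248] → #
    (9,0)@(19, 1): e=[14,-22,288] → ·
    (2,1)@(5, 3): e=[42,254,-16] → ·
    (3,1)@(7, 3): e=[42,214,24] → #
    (9,1)@(19, 3): e=[42,-26,264] → ·
    (3,2)@(7, 5): e=[70,210,0] → #  [on edge]
    (6,7)@(13, 15): e=[210,70,0] → #  [on edge]
  covered (36 px):
    · · # # # # # # # · ·
    · · · # # # # # # · ·
    · · · # # # # # # · ·
    · · · · # # # # # · ·
    · · · · · # # # # · ·
    · · · · · # # # · · ·
    · · · · · · # # · · ·
    · · · · · · # # · · ·
    · · · · · · · # · · ·
    · · · · · · · · · · ·
    · · · · · · · · · · ·
T2:
  2·area = 48  (B↔C swapped to make it positive)
  edge (22, 14)→(14, 12): d=(-8,-2) top-left  bias=+0
  edge (14, 12)→(14, 6): d=(0,-6) top-left  bias=+0
  edge (14, 6)→(22, 14): d=(8,8) right/bottom  bias=-1
    (4,0)@(9, 1): e=[78,-30,0] → ·  [on edge]
    (5,1)@(11, 3): e=[66,-18,0] → ·  [on edge]
    (6,2)@(13, 5): e=[54,-6,0] → ·  [on edge]
    (7,3)@(15, 7): e=[42,6,0] → ·  [on edge]
    (7,4)@(15, 9): e=[26,6,16] → #
    (8,4)@(17, 9): e=[30,18,0] → ·  [on edge]
    (7,5)@(15, 11): e=[10,6,32] → #
    (8,5)@(17, 11): e=[14,18,16] → #
    (9,5)@(19, 11): e=[18,30,0] → ·  [on edge]
    (7,6)@(15, 13): e=[-6,6,48] → ·
    (8,6)@(17, 13): e=[-2,18,32] → ·
    (9,6)@(19, 13): e=[2,30,16] → #
    (10,6)@(21, 13): e=[6,42,0] → ·  [on edge]
  covered (4 px):
    · · · · · · · · · · ·
    · · · · · · · · · · ·
    · · · · · · · · · · ·
    · · · · · · · · · · ·
    · · · · · · · # · · ·
    · · · · · · · # # · ·
    · · · · · · · · · # ·
    · · · · · · · · · · ·
    · · · · · · · · · · ·
    · · · · · · · · · · ·
    · · · · · · · · · · ·
T3:
  2·area = 106
  edge (14, 3)→(4, 16): d=(-10,13) right/bottom  bias=-1
  edge (4, 16)→(2, 8): d=(-2,-8) top-left  bias=+0
  edge (2, 8)→(14, 3): d=(12,-5) top-left  bias=+0
    (5,2)@(11, 5): e=[19,78,9] → #
    (6,2)@(13, 5): e=[-7,94,19] → ·
    (2,3)@(5, 7): e=[77,26,3] → #
    (3,3)@(7, 7): e=[51,42,13] → #
    (4,3)@(9, 7): e=[25,58,23] → #
    (5,3)@(11, 7): e=[-1,74,33] → ·
    (1,4)@(3, 9): e=[83,6,17] → #
    (5,4)@(11, 9): e=[-21,70,57] → ·
    (1,5)@(3, 11): e=[63,2,41] → #
    (4,5)@(9, 11): e=[-15,50,71] → ·
    (1,6)@(3, 13): e=[43,-2,65] → ·
    (2,6)@(5, 13): e=[17,14,75] → #
  covered (12 px):
    · · · · · · · · · · ·
    · · · · · · · · · · ·
    · · · · · # · · · · ·
    · · # # # · · · · · ·
    · # # # # · · · · · ·
    · # # # · · · · · · ·
    · · # · · · · · · · ·
    · · · · · · · · · · ·
    · · · · · · · · · · ·
    · · · · · · · · · · ·
    · · · · · · · · · · ·

Result: 57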